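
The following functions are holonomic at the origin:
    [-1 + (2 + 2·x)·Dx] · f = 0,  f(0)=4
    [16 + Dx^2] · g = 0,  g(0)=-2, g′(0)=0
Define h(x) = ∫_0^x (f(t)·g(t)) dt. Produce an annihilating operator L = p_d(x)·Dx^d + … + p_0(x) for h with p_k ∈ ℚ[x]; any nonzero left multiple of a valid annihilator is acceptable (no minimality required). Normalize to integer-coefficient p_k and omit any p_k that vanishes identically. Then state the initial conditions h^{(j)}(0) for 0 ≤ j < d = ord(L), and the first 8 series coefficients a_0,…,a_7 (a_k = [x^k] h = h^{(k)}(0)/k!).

L = (67 + 128·x + 64·x^2)·Dx + (-4 - 4·x)·Dx^2 + (4 + 8·x + 4·x^2)·Dx^3  (order 3).
h: a_k = 0, -8, -2, 65/3, 63/8, -893/48, -3733/576, 310129/40320, …
ICs: h(0) = 0, h′(0) = -8, h′′(0) = -4.

f: a_k = 4, 2, -1/2, 1/4, -5/32, 7/64, -21/256, 33/512, …
g: a_k = -2, 0, 16, 0, -64/3, 0, 512/45, 0, …
h₀=f·g: eliminate ⇒ L₀, order ≤ 1·2.
∫: right-multiply L₀ by Dx.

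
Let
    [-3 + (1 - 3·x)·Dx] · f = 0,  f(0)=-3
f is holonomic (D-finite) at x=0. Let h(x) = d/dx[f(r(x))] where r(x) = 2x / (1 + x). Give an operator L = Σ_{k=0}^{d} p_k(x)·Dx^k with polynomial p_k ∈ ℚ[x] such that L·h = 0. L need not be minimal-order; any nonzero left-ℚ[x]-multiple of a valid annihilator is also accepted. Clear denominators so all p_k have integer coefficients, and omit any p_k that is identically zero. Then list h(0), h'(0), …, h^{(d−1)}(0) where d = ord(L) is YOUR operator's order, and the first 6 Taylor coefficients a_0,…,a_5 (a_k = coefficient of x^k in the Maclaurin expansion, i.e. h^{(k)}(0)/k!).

L = 10 + (-1 + 5·x)·Dx  (order 1).
h: a_k = -18, -180, -1350, -9000, -56250, -337500, …
ICs: h(0) = -18.

f: a_k = -3, -9, -27, -81, -243, -729, …
f∘r: x↦r, Dx↦Dx/r' in L_f ⇒ L₀.
h=h₀': d/dx-closure on L₀ ⇒ L.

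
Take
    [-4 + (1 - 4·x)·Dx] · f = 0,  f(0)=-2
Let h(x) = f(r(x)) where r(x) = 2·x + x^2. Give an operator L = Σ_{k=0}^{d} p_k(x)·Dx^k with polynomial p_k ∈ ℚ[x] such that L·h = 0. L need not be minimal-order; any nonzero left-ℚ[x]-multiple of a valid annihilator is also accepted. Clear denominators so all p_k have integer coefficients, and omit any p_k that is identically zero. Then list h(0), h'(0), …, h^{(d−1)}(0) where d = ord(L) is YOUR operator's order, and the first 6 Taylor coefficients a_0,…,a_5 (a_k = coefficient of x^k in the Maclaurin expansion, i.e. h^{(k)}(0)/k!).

L = (8 + 8·x) + (-1 + 8·x + 4·x^2)·Dx  (order 1).
h: a_k = -2, -16, -136, -1152, -9760, -82688, …
ICs: h(0) = -2.

f: a_k = -2, -8, -32, -128, -512, -2048, …
Substitute x→r, Dx→(1/r')Dx; clear ⇒ L₀.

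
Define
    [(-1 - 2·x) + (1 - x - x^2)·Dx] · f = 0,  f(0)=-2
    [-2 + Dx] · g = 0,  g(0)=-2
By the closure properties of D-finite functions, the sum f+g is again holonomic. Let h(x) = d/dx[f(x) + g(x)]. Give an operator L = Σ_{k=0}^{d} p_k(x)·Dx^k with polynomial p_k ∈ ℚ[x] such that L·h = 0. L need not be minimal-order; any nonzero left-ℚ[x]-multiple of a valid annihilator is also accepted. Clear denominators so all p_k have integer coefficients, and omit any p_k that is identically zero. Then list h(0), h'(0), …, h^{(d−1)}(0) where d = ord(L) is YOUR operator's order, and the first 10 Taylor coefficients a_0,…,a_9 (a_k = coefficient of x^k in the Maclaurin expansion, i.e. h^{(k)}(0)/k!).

L = (10 + 44·x + 44·x^2 + 48·x^3 + 12·x^4) + (-7 - 24·x - 28·x^2 - 12·x^3 + 10·x^4 + 4·x^5)·Dx + (1 + x + 3·x^2 - 6·x^3 - 8·x^4 - 2·x^5)·Dx^2  (order 2).
h: a_k = -6, -16, -26, -136/3, -248/3, -2356/15, -13246/45, -171392/315, -311858/315, -5046316/2835, …
ICs: h(0) = -6, h′(0) = -16.

f: a_k = -2, -2, -4, -6, -10, -16, -26, -42, -68, -110, …
g: a_k = -2, -4, -4, -8/3, -4/3, -8/15, -8/45, -16/315, -4/315, -8/2835, …
f+g: L₀ = lclm(L_f,L_g), ord ≤ 1+1.
h₀' ⇒ L via d/dx closure of L₀.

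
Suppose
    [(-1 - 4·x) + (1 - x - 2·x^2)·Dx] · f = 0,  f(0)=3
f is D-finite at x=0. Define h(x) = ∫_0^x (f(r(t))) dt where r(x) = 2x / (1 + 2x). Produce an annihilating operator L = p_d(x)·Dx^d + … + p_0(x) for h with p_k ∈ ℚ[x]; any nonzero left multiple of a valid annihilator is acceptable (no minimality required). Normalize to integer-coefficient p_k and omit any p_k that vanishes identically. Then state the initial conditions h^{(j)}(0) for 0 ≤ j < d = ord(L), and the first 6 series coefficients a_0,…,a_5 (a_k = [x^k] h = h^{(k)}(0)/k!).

L = (2 + 20·x)·Dx + (-1 - 4·x + 4·x^2 + 16·x^3)·Dx^2  (order 2).
h: a_k = 0, 3, 3, 8, 0, 192/5, …
ICs: h(0) = 0, h′(0) = 3.

f: a_k = 3, 3, 9, 15, 33, 63, …
h₀=f(r): pull back L_f along r ⇒ L₀.
Integrate: L := L₀·Dx.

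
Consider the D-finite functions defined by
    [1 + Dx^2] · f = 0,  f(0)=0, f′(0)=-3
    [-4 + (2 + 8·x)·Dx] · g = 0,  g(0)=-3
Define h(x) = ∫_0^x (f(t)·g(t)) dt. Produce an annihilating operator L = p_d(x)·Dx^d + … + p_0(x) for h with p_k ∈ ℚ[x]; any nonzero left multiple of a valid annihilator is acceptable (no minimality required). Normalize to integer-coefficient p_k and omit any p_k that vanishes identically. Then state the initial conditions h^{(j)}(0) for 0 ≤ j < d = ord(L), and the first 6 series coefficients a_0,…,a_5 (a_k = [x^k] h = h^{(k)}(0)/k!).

f: a_k = 0, -3, 0, 1/2, 0, -1/40, …
g: a_k = -3, -6, 6, -12, 30, -84, …
Product ⇒ symmetric product L₀, ord ≤ 2.
∫: right-multiply L₀ by Dx.
L = (13 + 8·x + 16·x^2)·Dx + (-4 - 16·x)·Dx^2 + (1 + 8·x + 16·x^2)·Dx^3  (order 3).
h: a_k = 0, 0, 9/2, 6, -39/8, 33/5, …
ICs: h(0) = 0, h′(0) = 0, h′′(0) = 9.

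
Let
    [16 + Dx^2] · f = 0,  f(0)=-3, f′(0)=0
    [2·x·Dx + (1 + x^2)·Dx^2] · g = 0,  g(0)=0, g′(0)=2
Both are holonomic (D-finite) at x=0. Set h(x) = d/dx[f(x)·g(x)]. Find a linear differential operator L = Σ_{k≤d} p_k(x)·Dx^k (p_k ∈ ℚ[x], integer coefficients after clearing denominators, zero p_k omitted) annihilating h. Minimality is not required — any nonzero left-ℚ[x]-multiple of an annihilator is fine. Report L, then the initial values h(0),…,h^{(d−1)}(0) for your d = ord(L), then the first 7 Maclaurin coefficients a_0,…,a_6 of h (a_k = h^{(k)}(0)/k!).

L = (32960 + 157056·x^2 + 319424·x^4 + 359424·x^6 + 242688·x^8 + 94208·x^10 + 16384·x^12) + (6752·x + 28736·x^3 + 49120·x^5 + 43520·x^7 + 20480·x^9 + 4096·x^11)·Dx + (3420 + 17320·x^2 + 37356·x^4 + 44272·x^6 + 30848·x^8 + 12032·x^10 + 2048·x^12)·Dx^2 + (422·x + 1796·x^3 + 3070·x^5 + 2720·x^7 + 1280·x^9 + 256·x^11)·Dx^3 + (85 + 469·x^2 + 1087·x^4 + 1363·x^6 + 980·x^8 + 384·x^10 + 64·x^12)·Dx^4  (order 4).
h: a_k = -6, 0, 150, 0, -406, 0, 6922/15, …
ICs: h(0) = -6, h′(0) = 0, h′′(0) = 300, h′′′(0) = 0.

f: a_k = -3, 0, 24, 0, -32, 0, 256/15, …
g: a_k = 0, 2, 0, -2/3, 0, 2/5, 0, …
Sym-product of L_f,L_g gives L₀ (≤ ord 4).
Derive L from L₀ (diff closure).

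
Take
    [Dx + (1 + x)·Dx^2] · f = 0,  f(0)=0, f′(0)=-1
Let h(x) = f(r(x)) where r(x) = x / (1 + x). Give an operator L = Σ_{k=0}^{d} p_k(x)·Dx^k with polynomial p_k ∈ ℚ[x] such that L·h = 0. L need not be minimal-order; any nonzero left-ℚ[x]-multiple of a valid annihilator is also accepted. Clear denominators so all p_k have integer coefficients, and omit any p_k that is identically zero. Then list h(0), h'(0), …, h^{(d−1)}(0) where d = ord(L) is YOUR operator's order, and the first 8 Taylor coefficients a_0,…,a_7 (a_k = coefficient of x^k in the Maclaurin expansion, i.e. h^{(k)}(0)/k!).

f: a_k = 0, -1, 1/2, -1/3, 1/4, -1/5, 1/6, -1/7, …
Substitute x→r, Dx→(1/r')Dx; clear ⇒ L₀.
L = (3 + 4·x)·Dx + (1 + 3·x + 2·x^2)·Dx^2  (order 2).
h: a_k = 0, -1, 3/2, -7/3, 15/4, -31/5, 21/2, -127/7, …
ICs: h(0) = 0, h′(0) = -1.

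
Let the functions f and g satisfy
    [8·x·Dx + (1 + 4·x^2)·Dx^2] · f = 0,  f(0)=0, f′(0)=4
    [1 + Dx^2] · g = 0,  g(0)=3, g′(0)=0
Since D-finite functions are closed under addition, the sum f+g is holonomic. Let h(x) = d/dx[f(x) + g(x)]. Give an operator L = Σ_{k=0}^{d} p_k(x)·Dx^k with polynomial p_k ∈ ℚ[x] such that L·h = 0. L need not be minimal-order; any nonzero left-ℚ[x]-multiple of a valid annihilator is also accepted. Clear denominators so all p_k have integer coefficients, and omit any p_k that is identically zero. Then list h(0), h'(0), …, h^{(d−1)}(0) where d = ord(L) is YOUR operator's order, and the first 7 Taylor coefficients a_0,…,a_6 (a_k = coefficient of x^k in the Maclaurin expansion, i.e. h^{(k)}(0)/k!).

L = (-376·x + 1600·x^3 + 128·x^5) + (-7 + 76·x^2 + 432·x^4 + 64·x^6)·Dx + (-376·x + 1600·x^3 + 128·x^5)·Dx^2 + (-7 + 76·x^2 + 432·x^4 + 64·x^6)·Dx^3  (order 3).
h: a_k = 4, -3, -16, 1/2, 64, -1/40, -256, …
ICs: h(0) = 4, h′(0) = -3, h′′(0) = -32.

f: a_k = 0, 4, 0, -16/3, 0, 64/5, 0, …
g: a_k = 3, 0, -3/2, 0, 1/8, 0, -1/240, …
f+g: L₀ = lclm(L_f,L_g), ord ≤ 2+2.
h₀' ⇒ L via d/dx closure of L₀.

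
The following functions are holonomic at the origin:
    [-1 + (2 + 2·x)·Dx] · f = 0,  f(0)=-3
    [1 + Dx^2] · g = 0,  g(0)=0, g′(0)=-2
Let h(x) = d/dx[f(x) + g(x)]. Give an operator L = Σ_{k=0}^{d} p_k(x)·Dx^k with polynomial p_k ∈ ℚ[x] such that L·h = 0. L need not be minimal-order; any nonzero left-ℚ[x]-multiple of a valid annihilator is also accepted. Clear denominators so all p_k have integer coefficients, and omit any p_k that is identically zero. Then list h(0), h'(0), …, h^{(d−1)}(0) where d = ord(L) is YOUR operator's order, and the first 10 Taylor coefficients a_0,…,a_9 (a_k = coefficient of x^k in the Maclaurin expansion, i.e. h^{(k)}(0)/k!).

f: a_k = -3, -3/2, 3/8, -3/16, 15/128, -21/256, 63/1024, -99/2048, 1287/32768, -2145/65536, …
g: a_k = 0, -2, 0, 1/3, 0, -1/60, 0, 1/2520, 0, -1/181440, …
Sum ⇒ L₀ = lclm(L_f,L_g) in ℚ(x)⟨Dx⟩.
Differentiate: ansatz ord ≤ ord L₀ ⇒ L.
L = (-19 - 8·x - 4·x^2) + (-14 - 30·x - 24·x^2 - 8·x^3)·Dx + (-19 - 8·x - 4·x^2)·Dx^2 + (-14 - 30·x - 24·x^2 - 8·x^3)·Dx^3  (order 3).
h: a_k = -7/2, 3/4, 7/16, 15/32, -379/768, 189/512, -30929/92160, 1287/4096, -6082099/20643840, 36465/131072, …
ICs: h(0) = -7/2, h′(0) = 3/4, h′′(0) = 7/8.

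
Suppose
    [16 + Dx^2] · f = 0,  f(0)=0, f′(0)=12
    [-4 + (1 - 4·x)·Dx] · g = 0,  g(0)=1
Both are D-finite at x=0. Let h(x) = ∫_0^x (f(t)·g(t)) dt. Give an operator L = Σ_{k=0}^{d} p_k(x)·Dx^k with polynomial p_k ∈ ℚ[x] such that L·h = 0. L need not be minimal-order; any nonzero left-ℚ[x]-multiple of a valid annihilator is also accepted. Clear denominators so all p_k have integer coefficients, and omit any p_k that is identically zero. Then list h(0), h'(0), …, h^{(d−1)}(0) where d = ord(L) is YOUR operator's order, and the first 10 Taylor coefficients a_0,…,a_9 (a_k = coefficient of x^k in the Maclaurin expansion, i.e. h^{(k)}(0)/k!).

L = (-16 + 64·x)·Dx + 8·Dx^2 + (-1 + 4·x)·Dx^3  (order 3).
h: a_k = 0, 0, 6, 16, 40, 128, 6464/15, 51712/35, 542848/105, 17371136/945, …
ICs: h(0) = 0, h′(0) = 0, h′′(0) = 12.

f: a_k = 0, 12, 0, -32, 0, 128/5, 0, -1024/105, 0, 2048/945, …
g: a_k = 1, 4, 16, 64, 256, 1024, 4096, 16384, 65536, 262144, …
Sym-product of L_f,L_g gives L₀ (≤ ord 2).
Integrate: L := L₀·Dx.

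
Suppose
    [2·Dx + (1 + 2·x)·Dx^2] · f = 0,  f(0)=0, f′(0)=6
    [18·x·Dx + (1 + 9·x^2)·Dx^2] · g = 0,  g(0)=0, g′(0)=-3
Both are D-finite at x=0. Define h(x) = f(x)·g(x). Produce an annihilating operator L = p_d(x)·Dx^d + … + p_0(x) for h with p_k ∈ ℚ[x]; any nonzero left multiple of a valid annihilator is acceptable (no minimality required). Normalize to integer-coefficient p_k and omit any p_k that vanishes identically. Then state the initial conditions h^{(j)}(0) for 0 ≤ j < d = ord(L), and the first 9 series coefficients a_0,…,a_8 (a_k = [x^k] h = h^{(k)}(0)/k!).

L = (792 + 3024·x + 22680·x^2 + 102384·x^3 + 174960·x^4 + 151632·x^5 + 104976·x^7)·Dx + (332 + 4752·x + 28908·x^2 + 127008·x^3 + 351216·x^4 + 542376·x^5 + 408240·x^6 + 157464·x^7 + 367416·x^8)·Dx^2 + (44 + 916·x + 6696·x^2 + 27252·x^3 + 85860·x^4 + 193428·x^5 + 279936·x^6 + 224532·x^7 + 157464·x^8 + 209952·x^9)·Dx^3 + (10 + 76·x + 418·x^2 + 1728·x^3 + 5391·x^4 + 12960·x^5 + 24948·x^6 + 34992·x^7 + 29889·x^8 + 26244·x^9 + 26244·x^10)·Dx^4  (order 4).
h: a_k = 0, 0, -18, 18, 30, -18, -1386/5, 1398/5, 1494, …
ICs: h(0) = 0, h′(0) = 0, h′′(0) = -36, h′′′(0) = 108.

f: a_k = 0, 6, -6, 8, -12, 96/5, -32, 384/7, -96, …
g: a_k = 0, -3, 0, 9, 0, -243/5, 0, 2187/7, 0, …
Product ⇒ symmetric product L₀, ord ≤ 4.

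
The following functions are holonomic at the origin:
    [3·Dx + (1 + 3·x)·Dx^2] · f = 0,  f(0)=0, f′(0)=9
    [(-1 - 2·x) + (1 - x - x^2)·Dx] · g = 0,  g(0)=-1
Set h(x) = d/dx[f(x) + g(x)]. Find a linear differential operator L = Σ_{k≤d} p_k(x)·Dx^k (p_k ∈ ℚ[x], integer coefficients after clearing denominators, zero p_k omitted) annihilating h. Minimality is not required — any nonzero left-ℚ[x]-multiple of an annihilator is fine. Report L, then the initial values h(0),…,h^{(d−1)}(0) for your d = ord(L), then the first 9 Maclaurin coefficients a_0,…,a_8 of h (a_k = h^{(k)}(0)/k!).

f: a_k = 0, 9, -27/2, 27, -243/4, 729/5, -729/2, 6561/7, -19683/8, …
g: a_k = -1, -1, -2, -3, -5, -8, -13, -21, -34, …
L₀ := lclm(L_f,L_g); ord L₀ ≤ 2+1.
h=h₀': d/dx-closure on L₀ ⇒ L.
L = (-126 - 342·x - 468·x^2 - 180·x^3 - 108·x^4) + (-156·x - 576·x^2 - 672·x^3 - 378·x^4 - 180·x^5)·Dx + (7 + 35·x + 29·x^2 - 63·x^3 - 99·x^4 - 93·x^5 - 36·x^6)·Dx^2  (order 2).
h: a_k = 8, -31, 72, -263, 689, -2265, 6414, -19955, 58554, …
ICs: h(0) = 8, h′(0) = -31.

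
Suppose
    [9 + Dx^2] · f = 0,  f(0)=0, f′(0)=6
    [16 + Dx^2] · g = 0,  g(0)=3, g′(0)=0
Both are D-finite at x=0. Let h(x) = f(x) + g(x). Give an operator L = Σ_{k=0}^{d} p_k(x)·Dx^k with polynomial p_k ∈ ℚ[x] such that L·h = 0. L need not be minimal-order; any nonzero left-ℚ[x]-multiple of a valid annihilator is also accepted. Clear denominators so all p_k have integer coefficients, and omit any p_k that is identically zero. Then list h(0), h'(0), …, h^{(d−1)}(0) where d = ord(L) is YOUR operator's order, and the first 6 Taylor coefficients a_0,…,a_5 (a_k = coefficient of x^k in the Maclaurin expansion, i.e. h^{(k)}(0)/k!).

L = 144 + 25·Dx^2 + Dx^4  (order 4).
h: a_k = 3, 6, -24, -9, 32, 81/20, …
ICs: h(0) = 3, h′(0) = 6, h′′(0) = -48, h′′′(0) = -54.

f: a_k = 0, 6, 0, -9, 0, 81/20, …
g: a_k = 3, 0, -24, 0, 32, 0, …
h₀=f+g: left-lcm gives L₀, ord ≤ 4.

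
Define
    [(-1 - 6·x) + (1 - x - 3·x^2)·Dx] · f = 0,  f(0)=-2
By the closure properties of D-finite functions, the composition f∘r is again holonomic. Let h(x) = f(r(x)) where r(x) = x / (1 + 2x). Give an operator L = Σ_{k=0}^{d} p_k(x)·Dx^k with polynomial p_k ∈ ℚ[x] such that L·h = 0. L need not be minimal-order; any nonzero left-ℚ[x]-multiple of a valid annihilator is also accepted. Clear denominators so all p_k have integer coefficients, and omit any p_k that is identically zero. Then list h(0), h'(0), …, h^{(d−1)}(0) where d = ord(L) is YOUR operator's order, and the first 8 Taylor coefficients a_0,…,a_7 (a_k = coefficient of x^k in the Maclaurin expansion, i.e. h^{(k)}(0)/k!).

L = (1 + 8·x) + (-1 - 5·x - 5·x^2 + 2·x^3)·Dx  (order 1).
h: a_k = -2, -2, -4, 10, -34, 112, -370, 1222, …
ICs: h(0) = -2.

f: a_k = -2, -2, -8, -14, -38, -80, -194, -434, …
f∘r: x↦r, Dx↦Dx/r' in L_f ⇒ L₀.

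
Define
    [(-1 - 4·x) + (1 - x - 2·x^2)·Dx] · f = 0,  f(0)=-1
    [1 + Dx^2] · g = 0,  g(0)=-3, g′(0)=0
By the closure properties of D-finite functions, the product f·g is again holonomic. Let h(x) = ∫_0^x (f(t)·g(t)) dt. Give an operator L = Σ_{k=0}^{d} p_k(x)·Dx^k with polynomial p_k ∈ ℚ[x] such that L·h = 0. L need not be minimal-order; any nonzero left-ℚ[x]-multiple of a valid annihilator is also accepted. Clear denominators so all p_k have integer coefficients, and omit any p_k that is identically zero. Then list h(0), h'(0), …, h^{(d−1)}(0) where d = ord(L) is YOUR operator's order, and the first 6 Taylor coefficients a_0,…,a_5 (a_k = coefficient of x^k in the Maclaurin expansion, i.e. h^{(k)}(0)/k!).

f: a_k = -1, -1, -3, -5, -11, -21, …
g: a_k = -3, 0, 3/2, 0, -1/8, 0, …
f·g: L₀ = L_f ⊗_s L_g, ord ≤ 1·2.
∫: right-multiply L₀ by Dx.
L = (3 + x + 2·x^2)·Dx + (2 + 8·x)·Dx^2 + (-1 + x + 2·x^2)·Dx^3  (order 3).
h: a_k = 0, 3, 3/2, 5/2, 27/8, 229/40, …
ICs: h(0) = 0, h′(0) = 3, h′′(0) = 3.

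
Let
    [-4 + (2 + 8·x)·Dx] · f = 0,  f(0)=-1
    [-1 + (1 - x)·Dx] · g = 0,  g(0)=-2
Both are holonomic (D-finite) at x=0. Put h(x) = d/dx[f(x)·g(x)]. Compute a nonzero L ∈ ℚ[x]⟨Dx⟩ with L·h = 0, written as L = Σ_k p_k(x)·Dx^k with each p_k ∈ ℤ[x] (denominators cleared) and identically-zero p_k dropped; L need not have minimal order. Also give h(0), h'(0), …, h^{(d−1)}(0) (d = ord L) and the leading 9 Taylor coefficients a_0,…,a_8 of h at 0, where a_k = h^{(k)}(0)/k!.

f: a_k = -1, -2, 2, -4, 10, -28, 84, -264, 858, …
g: a_k = -2, -2, -2, -2, -2, -2, -2, -2, -2, …
f·g: L₀ = L_f ⊗_s L_g, ord ≤ 1·1.
Differentiate: ansatz ord ≤ ord L₀ ⇒ L.
L = (2 + 36·x + 12·x^2) + (-3 - 11·x + 6·x^2 + 8·x^3)·Dx  (order 1).
h: a_k = 6, 4, 30, -40, 230, -732, 2842, -10480, 39690, …
ICs: h(0) = 6.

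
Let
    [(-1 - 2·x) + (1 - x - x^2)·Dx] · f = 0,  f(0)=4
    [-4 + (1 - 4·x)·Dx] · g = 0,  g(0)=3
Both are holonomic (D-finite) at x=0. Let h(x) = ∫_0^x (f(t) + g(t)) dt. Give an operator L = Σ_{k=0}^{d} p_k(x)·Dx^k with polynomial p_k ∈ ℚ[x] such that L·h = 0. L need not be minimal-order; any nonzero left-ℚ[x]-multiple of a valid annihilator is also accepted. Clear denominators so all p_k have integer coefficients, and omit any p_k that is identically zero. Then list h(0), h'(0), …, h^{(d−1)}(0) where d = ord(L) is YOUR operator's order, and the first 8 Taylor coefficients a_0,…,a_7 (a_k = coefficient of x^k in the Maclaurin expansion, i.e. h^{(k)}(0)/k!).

L = (-16 - 72·x + 24·x^2 - 32·x^3)·Dx + (28 - 38·x - 54·x^2 + 16·x^3 - 64·x^4)·Dx^2 + (-3 + 17·x - 23·x^2 + 14·x^3 - 4·x^4 - 16·x^5)·Dx^3  (order 3).
h: a_k = 0, 7, 8, 56/3, 51, 788/5, 1552/3, 12340/7, …
ICs: h(0) = 0, h′(0) = 7, h′′(0) = 16.

f: a_k = 4, 4, 8, 12, 20, 32, 52, 84, …
g: a_k = 3, 12, 48, 192, 768, 3072, 12288, 49152, …
L₀ := lclm(L_f,L_g); ord L₀ ≤ 1+1.
∫: right-multiply L₀ by Dx.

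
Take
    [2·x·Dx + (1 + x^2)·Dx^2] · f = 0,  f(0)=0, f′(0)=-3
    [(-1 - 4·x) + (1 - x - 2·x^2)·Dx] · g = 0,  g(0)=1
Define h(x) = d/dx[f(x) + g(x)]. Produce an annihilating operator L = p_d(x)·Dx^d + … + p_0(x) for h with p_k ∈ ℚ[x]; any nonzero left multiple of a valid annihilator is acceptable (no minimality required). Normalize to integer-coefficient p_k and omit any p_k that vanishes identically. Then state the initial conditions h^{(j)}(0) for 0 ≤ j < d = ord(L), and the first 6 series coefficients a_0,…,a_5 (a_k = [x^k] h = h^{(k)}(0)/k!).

L = (6 - 24·x - 162·x^2 - 240·x^3 - 384·x^4 - 48·x^6) + (-16 - 74·x - 88·x^2 - 226·x^3 - 212·x^4 - 304·x^5 - 12·x^6 - 48·x^7)·Dx + (3 + 4·x + 8·x^2 - 28·x^3 - 27·x^4 - 36·x^5 - 40·x^6 - 4·x^7 - 8·x^8)·Dx^2  (order 2).
h: a_k = -2, 6, 18, 44, 102, 258, …
ICs: h(0) = -2, h′(0) = 6.

f: a_k = 0, -3, 0, 1, 0, -3/5, …
g: a_k = 1, 1, 3, 5, 11, 21, …
h₀=f+g: left-lcm gives L₀, ord ≤ 3.
Differentiate: ansatz ord ≤ ord L₀ ⇒ L.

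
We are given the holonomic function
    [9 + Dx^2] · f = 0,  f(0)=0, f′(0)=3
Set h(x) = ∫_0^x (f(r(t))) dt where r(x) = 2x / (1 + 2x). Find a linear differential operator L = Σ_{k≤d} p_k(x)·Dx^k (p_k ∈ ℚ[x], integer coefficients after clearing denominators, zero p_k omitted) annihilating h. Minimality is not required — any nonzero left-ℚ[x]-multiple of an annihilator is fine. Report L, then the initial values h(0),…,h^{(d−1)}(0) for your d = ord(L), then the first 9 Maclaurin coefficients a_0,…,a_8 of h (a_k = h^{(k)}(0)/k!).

f: a_k = 0, 3, 0, -9/2, 0, 81/40, 0, -243/560, 0, …
Substitute x→r, Dx→(1/r')Dx; clear ⇒ L₀.
h=∫₀ˣh₀: take L = L₀·Dx.
L = 36·Dx + (4 + 24·x + 48·x^2 + 32·x^3)·Dx^2 + (1 + 8·x + 24·x^2 + 32·x^3 + 16·x^4)·Dx^3  (order 3).
h: a_k = 0, 0, 3, -4, -3, 168/5, -586/5, 2040/7, -19353/35, …
ICs: h(0) = 0, h′(0) = 0, h′′(0) = 6.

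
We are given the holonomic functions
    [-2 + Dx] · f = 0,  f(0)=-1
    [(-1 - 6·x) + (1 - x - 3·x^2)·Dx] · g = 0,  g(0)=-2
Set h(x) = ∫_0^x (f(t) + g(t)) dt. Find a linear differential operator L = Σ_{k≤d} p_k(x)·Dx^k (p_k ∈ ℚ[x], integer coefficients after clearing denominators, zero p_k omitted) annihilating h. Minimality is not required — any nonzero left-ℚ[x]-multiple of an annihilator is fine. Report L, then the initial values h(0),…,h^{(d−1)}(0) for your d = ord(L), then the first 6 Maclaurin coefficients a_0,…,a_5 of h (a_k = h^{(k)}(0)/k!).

f: a_k = -1, -2, -2, -4/3, -2/3, -4/15, …
g: a_k = -2, -2, -8, -14, -38, -80, …
h₀=f+g: left-lcm gives L₀, ord ≤ 2.
h=∫₀ˣh₀: take L = L₀·Dx.
L = (12 + 16·x + 144·x^2 + 72·x^3)·Dx + (-4 - 26·x - 74·x^2 + 24·x^3 + 36·x^4)·Dx^2 + (-1 + 9·x + x^2 - 30·x^3 - 18·x^4)·Dx^3  (order 3).
h: a_k = 0, -3, -2, -10/3, -23/6, -116/15, …
ICs: h(0) = 0, h′(0) = -3, h′′(0) = -4.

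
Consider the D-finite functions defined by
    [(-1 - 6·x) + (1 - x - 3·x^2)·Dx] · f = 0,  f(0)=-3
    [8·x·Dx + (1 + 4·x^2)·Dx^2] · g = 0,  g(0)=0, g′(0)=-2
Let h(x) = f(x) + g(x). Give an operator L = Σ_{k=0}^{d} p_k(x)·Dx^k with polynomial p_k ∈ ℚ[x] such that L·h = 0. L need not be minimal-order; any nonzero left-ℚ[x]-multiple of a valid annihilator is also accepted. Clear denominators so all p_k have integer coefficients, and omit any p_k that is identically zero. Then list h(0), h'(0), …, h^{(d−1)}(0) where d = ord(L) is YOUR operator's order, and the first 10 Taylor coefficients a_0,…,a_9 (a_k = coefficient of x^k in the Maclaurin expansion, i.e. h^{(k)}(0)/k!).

f: a_k = -3, -3, -12, -21, -57, -120, -291, -651, -1524, -3477, …
g: a_k = 0, -2, 0, 8/3, 0, -32/5, 0, 128/7, 0, -512/9, …
f+g: L₀ = lclm(L_f,L_g), ord ≤ 1+2.
L = (-32 + 128·x + 1488·x^2 + 2880·x^3 + 8424·x^4 + 2592·x^6)·Dx + (25 + 160·x + 214·x^2 + 1188·x^3 + 2628·x^4 + 6264·x^5 + 432·x^6 + 2592·x^7)·Dx^2 + (-4 - 9·x - 54·x^2 + 66·x^3 + x^4 + 444·x^5 + 720·x^6 + 144·x^7 + 432·x^8)·Dx^3  (order 3).
h: a_k = -3, -5, -12, -55/3, -57, -632/5, -291, -4429/7, -1524, -31805/9, …
ICs: h(0) = -3, h′(0) = -5, h′′(0) = -24.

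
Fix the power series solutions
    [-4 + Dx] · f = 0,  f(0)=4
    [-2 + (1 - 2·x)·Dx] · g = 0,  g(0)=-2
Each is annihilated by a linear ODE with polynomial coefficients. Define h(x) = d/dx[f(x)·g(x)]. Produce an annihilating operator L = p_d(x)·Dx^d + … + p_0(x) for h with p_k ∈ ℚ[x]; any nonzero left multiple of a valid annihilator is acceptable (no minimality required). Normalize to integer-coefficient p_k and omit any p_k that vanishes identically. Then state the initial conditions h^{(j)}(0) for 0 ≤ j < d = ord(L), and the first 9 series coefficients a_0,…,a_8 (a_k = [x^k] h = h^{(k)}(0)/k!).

L = (20 - 48·x + 32·x^2) + (-3 + 10·x - 8·x^2)·Dx  (order 1).
h: a_k = -48, -320, -1216, -3584, -27904/3, -338944/15, -158720/3, -38125568/315, -85798912/315, …
ICs: h(0) = -48.

f: a_k = 4, 16, 32, 128/3, 128/3, 512/15, 1024/45, 4096/315, 2048/315, …
g: a_k = -2, -4, -8, -16, -32, -64, -128, -256, -512, …
Sym-product of L_f,L_g gives L₀ (≤ ord 1).
Derive L from L₀ (diff closure).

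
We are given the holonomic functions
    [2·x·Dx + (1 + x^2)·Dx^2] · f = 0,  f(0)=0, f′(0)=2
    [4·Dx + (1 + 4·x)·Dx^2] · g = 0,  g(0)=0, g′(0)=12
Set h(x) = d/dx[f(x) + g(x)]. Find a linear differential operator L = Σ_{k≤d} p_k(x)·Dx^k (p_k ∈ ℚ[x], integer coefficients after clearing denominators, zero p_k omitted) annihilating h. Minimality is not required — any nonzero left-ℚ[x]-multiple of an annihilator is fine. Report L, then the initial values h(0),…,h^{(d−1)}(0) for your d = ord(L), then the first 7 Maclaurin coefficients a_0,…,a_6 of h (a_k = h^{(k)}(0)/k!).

f: a_k = 0, 2, 0, -2/3, 0, 2/5, 0, …
g: a_k = 0, 12, -24, 64, -192, 3072/5, -2048, …
L₀ := lclm(L_f,L_g); ord L₀ ≤ 2+2.
h₀' ⇒ L via d/dx closure of L₀.
L = (-4 - 48·x + 12·x^2 + 16·x^3) + (-17 - 8·x - 45·x^2 + 24·x^3 + 32·x^4)·Dx + (-2 - 7·x + 4·x^2 + x^3 + 6·x^4 + 8·x^5)·Dx^2  (order 2).
h: a_k = 14, -48, 190, -768, 3074, -12288, 49150, …
ICs: h(0) = 14, h′(0) = -48.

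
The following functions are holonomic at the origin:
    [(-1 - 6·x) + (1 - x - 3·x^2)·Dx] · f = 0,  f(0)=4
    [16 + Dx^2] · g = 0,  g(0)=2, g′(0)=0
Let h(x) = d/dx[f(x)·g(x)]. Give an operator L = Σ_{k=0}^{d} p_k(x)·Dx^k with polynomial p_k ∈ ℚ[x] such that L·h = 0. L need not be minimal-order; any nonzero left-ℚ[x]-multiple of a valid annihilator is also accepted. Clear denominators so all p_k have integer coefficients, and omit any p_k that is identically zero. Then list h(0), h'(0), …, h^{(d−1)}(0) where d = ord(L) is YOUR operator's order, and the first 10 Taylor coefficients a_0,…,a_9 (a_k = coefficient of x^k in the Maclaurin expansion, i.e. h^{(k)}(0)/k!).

f: a_k = 4, 4, 16, 28, 76, 160, 388, 868, 2032, 4636, …
g: a_k = 2, 0, -16, 0, 64/3, 0, -512/45, 0, 1024/315, 0, …
L₀ := L_f ⊗_s L_g (sym. prod.), ord ≤ 2.
h₀' ⇒ L via d/dx closure of L₀.
L = (-26 - 256·x - 640·x^2 + 768·x^3 + 1152·x^4) + (-7 - 26·x + 144·x^2 + 288·x^3)·Dx + (5 - 13·x - 31·x^2 + 48·x^3 + 72·x^4)·Dx^2  (order 2).
h: a_k = 8, -64, -24, -224/3, -640/3, -12976/15, -85736/45, -1743104/315, -475096/35, -101653936/2835, …
ICs: h(0) = 8, h′(0) = -64.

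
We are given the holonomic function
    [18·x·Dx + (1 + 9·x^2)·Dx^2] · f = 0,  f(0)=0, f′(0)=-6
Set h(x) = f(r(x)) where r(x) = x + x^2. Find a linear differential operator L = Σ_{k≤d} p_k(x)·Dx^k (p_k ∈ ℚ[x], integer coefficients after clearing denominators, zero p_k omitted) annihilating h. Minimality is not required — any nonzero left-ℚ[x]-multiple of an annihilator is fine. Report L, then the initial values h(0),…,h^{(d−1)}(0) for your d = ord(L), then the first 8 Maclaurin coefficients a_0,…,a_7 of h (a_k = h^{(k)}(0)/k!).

L = (-2 + 18·x + 72·x^2 + 108·x^3 + 54·x^4)·Dx + (1 + 2·x + 9·x^2 + 36·x^3 + 45·x^4 + 18·x^5)·Dx^2  (order 2).
h: a_k = 0, -6, -6, 18, 54, -216/5, -468, -2430/7, …
ICs: h(0) = 0, h′(0) = -6.

f: a_k = 0, -6, 0, 18, 0, -486/5, 0, 4374/7, …
f∘r: x↦r, Dx↦Dx/r' in L_f ⇒ L₀.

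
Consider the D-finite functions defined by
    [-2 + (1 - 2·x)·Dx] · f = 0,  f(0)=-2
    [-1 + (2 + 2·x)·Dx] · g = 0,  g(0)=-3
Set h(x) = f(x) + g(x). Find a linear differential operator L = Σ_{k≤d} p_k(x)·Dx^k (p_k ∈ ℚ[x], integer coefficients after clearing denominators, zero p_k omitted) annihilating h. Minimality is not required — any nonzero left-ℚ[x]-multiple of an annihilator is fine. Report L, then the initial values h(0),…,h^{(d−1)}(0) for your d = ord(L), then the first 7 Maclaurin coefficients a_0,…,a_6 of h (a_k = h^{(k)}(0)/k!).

L = (-6 - 4·x) + (11 + 20·x + 12·x^2)·Dx + (-2 - 2·x + 8·x^2 + 8·x^3)·Dx^2  (order 2).
h: a_k = -5, -11/2, -61/8, -259/16, -4081/128, -16405/256, -131009/1024, …
ICs: h(0) = -5, h′(0) = -11/2.

f: a_k = -2, -4, -8, -16, -32, -64, -128, …
g: a_k = -3, -3/2, 3/8, -3/16, 15/128, -21/256, 63/1024, …
Weyl lclm of L_f,L_g ⇒ L₀ (ord ≤ 2).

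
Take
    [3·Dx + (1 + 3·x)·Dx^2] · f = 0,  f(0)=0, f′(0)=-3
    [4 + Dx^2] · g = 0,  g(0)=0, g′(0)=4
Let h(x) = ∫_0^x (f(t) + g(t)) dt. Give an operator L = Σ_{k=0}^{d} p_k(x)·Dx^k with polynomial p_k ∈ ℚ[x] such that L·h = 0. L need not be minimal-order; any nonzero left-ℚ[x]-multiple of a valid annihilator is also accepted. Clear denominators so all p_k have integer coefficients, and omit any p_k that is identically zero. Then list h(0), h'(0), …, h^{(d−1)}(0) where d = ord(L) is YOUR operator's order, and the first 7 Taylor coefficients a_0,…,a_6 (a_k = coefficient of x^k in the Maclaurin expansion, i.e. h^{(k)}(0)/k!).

L = (348 + 144·x + 216·x^2)·Dx^2 + (44 + 180·x + 216·x^2 + 216·x^3)·Dx^3 + (87 + 36·x + 54·x^2)·Dx^4 + (11 + 45·x + 54·x^2 + 54·x^3)·Dx^5  (order 5).
h: a_k = 0, 0, 1/2, 3/2, -35/12, 81/20, -721/90, …
ICs: h(0) = 0, h′(0) = 0, h′′(0) = 1, h′′′(0) = 9, h′′′′(0) = -70.

f: a_k = 0, -3, 9/2, -9, 81/4, -243/5, 243/2, …
g: a_k = 0, 4, 0, -8/3, 0, 8/15, 0, …
Sum ⇒ L₀ = lclm(L_f,L_g) in ℚ(x)⟨Dx⟩.
h=∫₀ˣh₀: take L = L₀·Dx.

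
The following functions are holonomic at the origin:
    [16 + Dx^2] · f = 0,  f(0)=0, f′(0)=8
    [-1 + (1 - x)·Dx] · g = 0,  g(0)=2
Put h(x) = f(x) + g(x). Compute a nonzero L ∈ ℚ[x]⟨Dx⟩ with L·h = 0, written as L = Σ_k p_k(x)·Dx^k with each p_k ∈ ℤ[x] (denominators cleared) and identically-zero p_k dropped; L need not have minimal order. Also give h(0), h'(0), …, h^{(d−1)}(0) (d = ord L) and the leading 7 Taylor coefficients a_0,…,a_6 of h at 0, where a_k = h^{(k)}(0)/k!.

L = (-176 + 256·x - 128·x^2) + (144 - 400·x + 384·x^2 - 128·x^3)·Dx + (-11 + 16·x - 8·x^2)·Dx^2 + (9 - 25·x + 24·x^2 - 8·x^3)·Dx^3  (order 3).
h: a_k = 2, 10, 2, -58/3, 2, 286/15, 2, …
ICs: h(0) = 2, h′(0) = 10, h′′(0) = 4.

f: a_k = 0, 8, 0, -64/3, 0, 256/15, 0, …
g: a_k = 2, 2, 2, 2, 2, 2, 2, …
f+g: L₀ = lclm(L_f,L_g), ord ≤ 2+1.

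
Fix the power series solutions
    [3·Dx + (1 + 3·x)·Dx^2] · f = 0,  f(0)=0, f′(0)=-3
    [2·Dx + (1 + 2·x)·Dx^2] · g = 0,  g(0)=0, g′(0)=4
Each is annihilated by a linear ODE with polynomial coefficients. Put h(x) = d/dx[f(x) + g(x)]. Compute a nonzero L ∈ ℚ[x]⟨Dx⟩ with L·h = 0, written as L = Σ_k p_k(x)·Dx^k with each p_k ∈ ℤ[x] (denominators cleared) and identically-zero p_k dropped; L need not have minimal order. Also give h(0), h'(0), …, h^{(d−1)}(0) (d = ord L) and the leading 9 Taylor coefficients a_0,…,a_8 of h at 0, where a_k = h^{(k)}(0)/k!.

f: a_k = 0, -3, 9/2, -9, 81/4, -243/5, 243/2, -2187/7, 6561/8, …
g: a_k = 0, 4, -4, 16/3, -8, 64/5, -64/3, 256/7, -64, …
L₀ := lclm(L_f,L_g); ord L₀ ≤ 2+2.
h=h₀': d/dx-closure on L₀ ⇒ L.
L = 12 + (10 + 24·x)·Dx + (1 + 5·x + 6·x^2)·Dx^2  (order 2).
h: a_k = 1, 1, -11, 49, -179, 601, -1931, 6049, -18659, …
ICs: h(0) = 1, h′(0) = 1.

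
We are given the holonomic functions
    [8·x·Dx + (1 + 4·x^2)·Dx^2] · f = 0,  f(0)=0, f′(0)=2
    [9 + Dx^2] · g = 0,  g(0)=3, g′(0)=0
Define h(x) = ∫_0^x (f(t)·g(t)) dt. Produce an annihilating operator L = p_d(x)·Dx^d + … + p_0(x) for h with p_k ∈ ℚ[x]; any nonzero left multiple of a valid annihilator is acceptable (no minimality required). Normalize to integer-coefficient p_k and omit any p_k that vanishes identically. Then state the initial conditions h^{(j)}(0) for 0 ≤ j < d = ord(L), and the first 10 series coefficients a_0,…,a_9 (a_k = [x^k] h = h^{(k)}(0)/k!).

f: a_k = 0, 2, 0, -8/3, 0, 32/5, 0, -128/7, 0, 512/9, …
g: a_k = 3, 0, -27/2, 0, 81/8, 0, -243/80, 0, 2187/4480, 0, …
f·g: L₀ = L_f ⊗_s L_g, ord ≤ 2·2.
Integrate: L := L₀·Dx.
L = (2925 + 31536·x^2 + 95904·x^4 + 186624·x^6 + 186624·x^8)·Dx + (2448·x + 20160·x^3 + 62208·x^5 + 82944·x^7)·Dx^2 + (442 + 5088·x^2 + 19008·x^4 + 41472·x^6 + 41472·x^8)·Dx^3 + (272·x + 2240·x^3 + 6912·x^5 + 9216·x^7)·Dx^4 + (13 + 176·x^2 + 928·x^4 + 2304·x^6 + 2304·x^8)·Dx^5  (order 5).
h: a_k = 0, 0, 3, 0, -35/4, 0, 503/40, 0, -48813/2240, 0, …
ICs: h(0) = 0, h′(0) = 0, h′′(0) = 6, h′′′(0) = 0, h′′′′(0) = -210.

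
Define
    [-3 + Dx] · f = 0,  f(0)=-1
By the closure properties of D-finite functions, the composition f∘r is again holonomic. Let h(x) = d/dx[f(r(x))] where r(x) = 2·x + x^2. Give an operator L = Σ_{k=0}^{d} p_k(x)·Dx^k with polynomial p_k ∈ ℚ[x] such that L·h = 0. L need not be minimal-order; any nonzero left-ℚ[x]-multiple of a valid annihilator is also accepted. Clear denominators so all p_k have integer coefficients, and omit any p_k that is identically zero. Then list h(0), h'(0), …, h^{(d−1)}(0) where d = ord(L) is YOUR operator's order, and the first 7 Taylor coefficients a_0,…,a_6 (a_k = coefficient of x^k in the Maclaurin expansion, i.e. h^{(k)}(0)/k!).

f: a_k = -1, -3, -9/2, -9/2, -27/8, -81/40, -81/80, …
Substitute x→r, Dx→(1/r')Dx; clear ⇒ L₀.
h₀' ⇒ L via d/dx closure of L₀.
L = (7 + 12·x + 6·x^2) + (-1 - x)·Dx  (order 1).
h: a_k = -6, -42, -162, -450, -999, -9369/5, -15363/5, …
ICs: h(0) = -6.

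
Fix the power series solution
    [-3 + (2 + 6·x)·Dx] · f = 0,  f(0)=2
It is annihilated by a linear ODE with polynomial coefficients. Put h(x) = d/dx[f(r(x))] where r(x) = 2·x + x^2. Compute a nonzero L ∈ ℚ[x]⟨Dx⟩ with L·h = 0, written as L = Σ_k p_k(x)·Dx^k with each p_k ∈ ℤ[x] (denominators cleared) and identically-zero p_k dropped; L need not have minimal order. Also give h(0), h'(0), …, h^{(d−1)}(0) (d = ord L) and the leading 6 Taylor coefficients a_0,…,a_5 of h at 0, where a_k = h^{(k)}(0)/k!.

f: a_k = 2, 3, -9/4, 27/8, -405/64, 1701/128, …
Change of var in L_f (x↦r) gives L₀.
h=h₀': d/dx-closure on L₀ ⇒ L.
L = -2 + (-1 - 7·x - 9·x^2 - 3·x^3)·Dx  (order 1).
h: a_k = 6, -12, 54, -252, 1215, -5994, …
ICs: h(0) = 6.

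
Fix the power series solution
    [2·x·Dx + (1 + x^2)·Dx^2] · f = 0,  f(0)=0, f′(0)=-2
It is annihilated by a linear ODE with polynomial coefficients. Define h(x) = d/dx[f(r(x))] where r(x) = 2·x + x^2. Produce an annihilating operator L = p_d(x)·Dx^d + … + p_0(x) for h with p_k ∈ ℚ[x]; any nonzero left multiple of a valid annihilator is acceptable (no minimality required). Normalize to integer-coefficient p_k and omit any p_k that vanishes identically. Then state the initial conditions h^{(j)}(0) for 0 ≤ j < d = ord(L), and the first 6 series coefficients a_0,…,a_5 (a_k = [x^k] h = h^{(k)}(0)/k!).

L = (-1 + 8·x + 16·x^2 + 12·x^3 + 3·x^4) + (1 + x + 4·x^2 + 8·x^3 + 5·x^4 + x^5)·Dx  (order 1).
h: a_k = -4, -4, 16, 32, -44, -188, …
ICs: h(0) = -4.

f: a_k = 0, -2, 0, 2/3, 0, -2/5, …
Substitute x→r, Dx→(1/r')Dx; clear ⇒ L₀.
h=h₀': d/dx-closure on L₀ ⇒ L.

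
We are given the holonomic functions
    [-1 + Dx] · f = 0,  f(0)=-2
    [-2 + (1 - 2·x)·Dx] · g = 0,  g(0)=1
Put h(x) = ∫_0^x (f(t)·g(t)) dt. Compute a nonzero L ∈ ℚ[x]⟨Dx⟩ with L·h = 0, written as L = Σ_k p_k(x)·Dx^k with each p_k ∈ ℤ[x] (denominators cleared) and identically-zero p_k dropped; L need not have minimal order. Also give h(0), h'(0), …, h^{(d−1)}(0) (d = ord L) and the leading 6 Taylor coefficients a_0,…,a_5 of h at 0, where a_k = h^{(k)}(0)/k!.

L = (3 - 2·x)·Dx + (-1 + 2·x)·Dx^2  (order 2).
h: a_k = 0, -2, -3, -13/3, -79/12, -211/20, …
ICs: h(0) = 0, h′(0) = -2.

f: a_k = -2, -2, -1, -1/3, -1/12, -1/60, …
g: a_k = 1, 2, 4, 8, 16, 32, …
f·g: L₀ = L_f ⊗_s L_g, ord ≤ 1·1.
∫: right-multiply L₀ by Dx.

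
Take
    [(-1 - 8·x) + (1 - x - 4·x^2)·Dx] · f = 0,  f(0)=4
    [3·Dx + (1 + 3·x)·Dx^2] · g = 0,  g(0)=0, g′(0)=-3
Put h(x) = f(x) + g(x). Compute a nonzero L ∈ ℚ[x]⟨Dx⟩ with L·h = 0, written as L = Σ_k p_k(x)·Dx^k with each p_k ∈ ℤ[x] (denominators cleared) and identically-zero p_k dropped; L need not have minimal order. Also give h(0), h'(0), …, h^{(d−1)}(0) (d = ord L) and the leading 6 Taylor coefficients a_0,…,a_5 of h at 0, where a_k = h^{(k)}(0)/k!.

f: a_k = 4, 4, 20, 36, 116, 260, …
g: a_k = 0, -3, 9/2, -9, 81/4, -243/5, …
L₀ := lclm(L_f,L_g); ord L₀ ≤ 1+2.
L = (342 + 2178·x + 6624·x^2 + 6336·x^3 + 6912·x^4)·Dx + (36 + 696·x + 4356·x^2 + 10176·x^3 + 12960·x^4 + 11520·x^5)·Dx^2 + (-13 - 101·x - 191·x^2 + 225·x^3 + 1440·x^4 + 2928·x^5 + 2304·x^6)·Dx^3  (order 3).
h: a_k = 4, 1, 49/2, 27, 545/4, 1057/5, …
ICs: h(0) = 4, h′(0) = 1, h′′(0) = 49.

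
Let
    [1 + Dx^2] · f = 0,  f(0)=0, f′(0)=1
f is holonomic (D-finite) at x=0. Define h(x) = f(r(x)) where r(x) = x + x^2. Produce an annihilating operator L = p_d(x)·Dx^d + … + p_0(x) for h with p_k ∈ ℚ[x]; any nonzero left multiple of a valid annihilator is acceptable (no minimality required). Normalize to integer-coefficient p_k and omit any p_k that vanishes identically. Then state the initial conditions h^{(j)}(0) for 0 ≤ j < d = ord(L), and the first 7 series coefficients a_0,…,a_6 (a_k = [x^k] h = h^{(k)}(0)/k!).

L = (1 + 6·x + 12·x^2 + 8·x^3) - 2·Dx + (1 + 2·x)·Dx^2  (order 2).
h: a_k = 0, 1, 1, -1/6, -1/2, -59/120, -1/8, …
ICs: h(0) = 0, h′(0) = 1.

f: a_k = 0, 1, 0, -1/6, 0, 1/120, 0, …
h₀=f(r): pull back L_f along r ⇒ L₀.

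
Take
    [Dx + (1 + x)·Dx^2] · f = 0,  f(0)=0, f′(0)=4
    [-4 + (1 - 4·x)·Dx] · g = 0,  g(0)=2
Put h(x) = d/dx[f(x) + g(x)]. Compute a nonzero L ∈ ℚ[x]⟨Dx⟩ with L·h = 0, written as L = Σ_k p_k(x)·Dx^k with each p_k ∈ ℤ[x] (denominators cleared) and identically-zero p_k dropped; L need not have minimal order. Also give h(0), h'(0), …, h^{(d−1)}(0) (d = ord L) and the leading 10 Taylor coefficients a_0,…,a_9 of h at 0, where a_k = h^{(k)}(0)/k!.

L = (-112 - 32·x) + (-94 - 208·x - 64·x^2)·Dx + (9 - 23·x - 48·x^2 - 16·x^3)·Dx^2  (order 2).
h: a_k = 12, 60, 388, 2044, 10244, 49148, 229380, 1048572, 4718596, 20971516, …
ICs: h(0) = 12, h′(0) = 60.

f: a_k = 0, 4, -2, 4/3, -1, 4/5, -2/3, 4/7, -1/2, 4/9, …
g: a_k = 2, 8, 32, 128, 512, 2048, 8192, 32768, 131072, 524288, …
Sum ⇒ L₀ = lclm(L_f,L_g) in ℚ(x)⟨Dx⟩.
h=h₀': d/dx-closure on L₀ ⇒ L.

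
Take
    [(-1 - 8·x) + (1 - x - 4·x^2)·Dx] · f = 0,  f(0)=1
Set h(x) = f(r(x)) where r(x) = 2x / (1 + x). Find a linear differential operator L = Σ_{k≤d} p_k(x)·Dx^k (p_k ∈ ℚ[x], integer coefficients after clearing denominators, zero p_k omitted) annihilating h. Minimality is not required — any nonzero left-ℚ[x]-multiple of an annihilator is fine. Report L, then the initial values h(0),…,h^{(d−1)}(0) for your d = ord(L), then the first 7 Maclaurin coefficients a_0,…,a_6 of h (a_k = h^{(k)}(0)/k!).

f: a_k = 1, 1, 5, 9, 29, 65, 181, …
f∘r: x↦r, Dx↦Dx/r' in L_f ⇒ L₀.
L = (2 + 34·x) + (-1 - x + 17·x^2 + 17·x^3)·Dx  (order 1).
h: a_k = 1, 2, 18, 34, 306, 578, 5202, …
ICs: h(0) = 1.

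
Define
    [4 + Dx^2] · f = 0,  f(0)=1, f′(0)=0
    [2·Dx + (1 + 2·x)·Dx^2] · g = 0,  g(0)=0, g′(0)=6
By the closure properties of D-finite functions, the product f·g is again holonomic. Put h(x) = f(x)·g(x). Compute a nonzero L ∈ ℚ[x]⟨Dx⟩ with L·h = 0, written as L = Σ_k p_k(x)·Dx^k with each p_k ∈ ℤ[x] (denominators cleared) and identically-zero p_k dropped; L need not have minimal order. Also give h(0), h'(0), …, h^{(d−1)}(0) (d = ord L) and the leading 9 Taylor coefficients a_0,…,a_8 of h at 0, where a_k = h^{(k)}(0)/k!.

L = (-48 + 192·x + 1216·x^2 + 2048·x^3 + 1024·x^4) + (32 + 320·x + 768·x^2 + 512·x^3)·Dx + (160·x + 672·x^2 + 1024·x^3 + 512·x^4)·Dx^2 + (8 + 80·x + 192·x^2 + 128·x^3)·Dx^3 + (3 + 28·x + 92·x^2 + 128·x^3 + 64·x^4)·Dx^4  (order 4).
h: a_k = 0, 6, -6, -4, 0, 36/5, -12, 744/35, -592/15, …
ICs: h(0) = 0, h′(0) = 6, h′′(0) = -12, h′′′(0) = -24.

f: a_k = 1, 0, -2, 0, 2/3, 0, -4/45, 0, 2/315, …
g: a_k = 0, 6, -6, 8, -12, 96/5, -32, 384/7, -96, …
L₀ := L_f ⊗_s L_g (sym. prod.), ord ≤ 4.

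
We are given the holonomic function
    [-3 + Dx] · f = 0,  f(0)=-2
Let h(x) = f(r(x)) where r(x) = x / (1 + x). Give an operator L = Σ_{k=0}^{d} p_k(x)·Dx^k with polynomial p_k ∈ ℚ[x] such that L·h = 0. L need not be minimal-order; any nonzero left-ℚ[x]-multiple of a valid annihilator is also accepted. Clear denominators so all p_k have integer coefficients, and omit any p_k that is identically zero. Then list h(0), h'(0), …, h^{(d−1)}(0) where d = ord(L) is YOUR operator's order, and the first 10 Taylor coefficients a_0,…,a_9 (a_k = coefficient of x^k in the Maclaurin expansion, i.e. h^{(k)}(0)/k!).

f: a_k = -2, -6, -9, -9, -27/4, -81/20, -81/40, -243/280, -729/2240, -243/2240, …
h₀=f(r): pull back L_f along r ⇒ L₀.
L = -3 + (1 + 2·x + x^2)·Dx  (order 1).
h: a_k = -2, -6, -3, 3, -3/4, -21/20, 69/40, -411/280, 1623/2240, 213/2240, …
ICs: h(0) = -2.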